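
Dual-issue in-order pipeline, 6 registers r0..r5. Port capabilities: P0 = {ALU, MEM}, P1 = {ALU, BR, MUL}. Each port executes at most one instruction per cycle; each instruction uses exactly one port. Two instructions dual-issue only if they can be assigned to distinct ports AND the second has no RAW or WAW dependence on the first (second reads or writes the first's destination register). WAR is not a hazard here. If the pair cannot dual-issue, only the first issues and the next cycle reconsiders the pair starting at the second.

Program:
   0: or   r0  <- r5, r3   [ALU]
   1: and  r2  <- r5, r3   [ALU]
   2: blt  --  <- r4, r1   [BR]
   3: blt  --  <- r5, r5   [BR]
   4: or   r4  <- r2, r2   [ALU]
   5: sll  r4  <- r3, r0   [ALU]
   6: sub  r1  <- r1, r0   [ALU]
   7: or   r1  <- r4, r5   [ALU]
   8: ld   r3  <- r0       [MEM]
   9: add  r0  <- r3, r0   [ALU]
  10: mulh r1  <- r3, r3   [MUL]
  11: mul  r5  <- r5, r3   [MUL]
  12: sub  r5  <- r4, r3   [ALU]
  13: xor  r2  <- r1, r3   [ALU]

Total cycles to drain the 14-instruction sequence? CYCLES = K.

CYCLES = 8

c0: i0+i1 or/and  dual
c1: i2 blt  no-port BR/BR
c2: i3+i4 blt/or  dual
c3: i5+i6 sll/sub  dual
c4: i7+i8 or/ld  dual
c5: i9+i10 add/mulh  dual
c6: i11 mul  WAW r5
c7: i12+i13 sub/xor  dual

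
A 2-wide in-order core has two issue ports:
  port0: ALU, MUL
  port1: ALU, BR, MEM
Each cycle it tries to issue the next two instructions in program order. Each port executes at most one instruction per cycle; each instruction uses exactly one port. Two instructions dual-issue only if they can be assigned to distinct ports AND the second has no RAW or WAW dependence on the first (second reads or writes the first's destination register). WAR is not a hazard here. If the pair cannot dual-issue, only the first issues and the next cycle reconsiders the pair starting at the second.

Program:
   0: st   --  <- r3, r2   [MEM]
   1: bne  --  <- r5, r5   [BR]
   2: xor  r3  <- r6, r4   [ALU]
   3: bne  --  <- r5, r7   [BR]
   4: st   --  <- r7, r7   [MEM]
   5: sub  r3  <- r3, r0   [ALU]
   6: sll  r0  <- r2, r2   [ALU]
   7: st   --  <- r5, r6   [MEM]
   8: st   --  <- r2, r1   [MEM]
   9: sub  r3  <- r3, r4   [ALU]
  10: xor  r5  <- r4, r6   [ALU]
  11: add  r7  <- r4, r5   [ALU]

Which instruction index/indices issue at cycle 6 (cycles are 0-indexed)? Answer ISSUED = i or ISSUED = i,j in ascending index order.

#0 head=0: st.MEM i0 no-port MEM/BR
#1 head=1: bne.BR xor.ALU i1+i2 dual
#2 head=3: bne.BR i3 no-port BR/MEM
#3 head=4: st.MEM sub.ALU i4+i5 dual
#4 head=6: sll.ALU st.MEM i6+i7 dual
#5 head=8: st.MEM sub.ALU i8+i9 dual
#6 head=10: xor.ALU i10 RAW r5
#7 head=11: add.ALU i11 tail

ISSUED = 10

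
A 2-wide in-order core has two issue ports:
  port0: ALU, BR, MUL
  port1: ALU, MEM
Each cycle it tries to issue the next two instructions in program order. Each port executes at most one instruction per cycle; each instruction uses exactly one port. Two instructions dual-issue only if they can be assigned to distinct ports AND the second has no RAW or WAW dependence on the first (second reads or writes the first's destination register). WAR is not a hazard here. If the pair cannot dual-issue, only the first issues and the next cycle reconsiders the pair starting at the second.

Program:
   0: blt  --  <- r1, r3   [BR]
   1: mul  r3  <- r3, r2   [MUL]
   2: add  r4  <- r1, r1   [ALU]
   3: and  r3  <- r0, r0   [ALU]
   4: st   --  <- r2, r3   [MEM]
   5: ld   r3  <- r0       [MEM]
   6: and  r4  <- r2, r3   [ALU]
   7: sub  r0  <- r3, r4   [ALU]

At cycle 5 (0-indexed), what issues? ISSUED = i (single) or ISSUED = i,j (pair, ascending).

0. blt.BR @i0  | no-port BR/MUL
1. mul.MUL;add.ALU @i1,i2  | pair
2. and.ALU @i3  | RAW r3
3. st.MEM @i4  | no-port MEM/MEM
4. ld.MEM @i5  | RAW r3
5. and.ALU @i6  | RAW r4
6. sub.ALU @i7  | tail

ISSUED = 6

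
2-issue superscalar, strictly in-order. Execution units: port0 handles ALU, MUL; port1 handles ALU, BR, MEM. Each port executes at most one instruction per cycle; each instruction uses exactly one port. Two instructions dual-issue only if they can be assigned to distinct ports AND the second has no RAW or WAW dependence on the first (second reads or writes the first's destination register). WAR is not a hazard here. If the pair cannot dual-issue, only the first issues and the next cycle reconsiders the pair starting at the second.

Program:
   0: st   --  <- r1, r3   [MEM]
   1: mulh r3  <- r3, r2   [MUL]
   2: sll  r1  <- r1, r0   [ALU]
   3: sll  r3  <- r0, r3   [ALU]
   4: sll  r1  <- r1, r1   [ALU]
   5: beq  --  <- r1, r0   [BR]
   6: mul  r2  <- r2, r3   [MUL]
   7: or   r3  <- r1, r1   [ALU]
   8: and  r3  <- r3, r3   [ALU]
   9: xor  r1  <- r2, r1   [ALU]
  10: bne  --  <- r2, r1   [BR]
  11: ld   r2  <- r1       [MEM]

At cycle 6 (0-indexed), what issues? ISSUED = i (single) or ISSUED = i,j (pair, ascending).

ISSUED = 10

#0 head=0: st.MEM;mulh.MUL i0/i1 2-wide
#1 head=2: sll.ALU;sll.ALU i2/i3 2-wide
#2 head=4: sll.ALU i4 RAW r1
#3 head=5: beq.BR;mul.MUL i5/i6 2-wide
#4 head=7: or.ALU i7 RAW+WAW r3
#5 head=8: and.ALU;xor.ALU i8/i9 2-wide
#6 head=10: bne.BR i10 no-port BR/MEM
#7 head=11: ld.MEM i11 tail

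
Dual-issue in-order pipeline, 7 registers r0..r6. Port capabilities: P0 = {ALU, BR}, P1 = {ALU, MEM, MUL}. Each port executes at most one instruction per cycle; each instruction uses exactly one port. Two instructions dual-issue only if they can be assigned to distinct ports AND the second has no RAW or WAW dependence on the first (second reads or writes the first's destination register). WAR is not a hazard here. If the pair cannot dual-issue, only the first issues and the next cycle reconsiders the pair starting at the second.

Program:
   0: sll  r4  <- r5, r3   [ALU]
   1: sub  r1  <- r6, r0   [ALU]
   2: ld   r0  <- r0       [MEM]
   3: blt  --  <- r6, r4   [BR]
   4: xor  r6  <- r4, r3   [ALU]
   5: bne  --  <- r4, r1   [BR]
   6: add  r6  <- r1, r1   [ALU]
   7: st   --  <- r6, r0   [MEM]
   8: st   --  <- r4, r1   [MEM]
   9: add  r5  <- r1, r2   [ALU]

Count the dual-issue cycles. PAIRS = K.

PAIRS = 4

c0: i0+i1 sll+sub  dual
c1: i2+i3 ld+blt  dual
c2: i4+i5 xor+bne  dual
c3: i6 add  RAW r6
c4: i7 st  no-port MEM/MEM
c5: i8+i9 st+add  dual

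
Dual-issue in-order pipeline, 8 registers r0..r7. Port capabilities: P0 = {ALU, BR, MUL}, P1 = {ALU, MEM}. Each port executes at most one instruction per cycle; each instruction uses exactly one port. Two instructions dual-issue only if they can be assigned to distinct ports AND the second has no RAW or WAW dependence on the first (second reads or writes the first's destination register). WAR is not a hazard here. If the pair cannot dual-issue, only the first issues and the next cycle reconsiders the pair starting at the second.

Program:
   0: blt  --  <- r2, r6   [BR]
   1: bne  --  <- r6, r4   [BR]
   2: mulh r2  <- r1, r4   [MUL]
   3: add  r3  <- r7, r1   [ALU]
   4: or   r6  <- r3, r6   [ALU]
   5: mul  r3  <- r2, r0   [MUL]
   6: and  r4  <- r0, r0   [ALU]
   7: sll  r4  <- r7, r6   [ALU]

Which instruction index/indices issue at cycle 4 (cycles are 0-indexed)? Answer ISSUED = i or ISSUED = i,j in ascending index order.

ISSUED = 6

#0 head=0: blt.BR i0 no-port BR/BR
#1 head=1: bne.BR i1 no-port BR/MUL
#2 head=2: mulh.MUL;add.ALU i2/i3 2-wide
#3 head=4: or.ALU;mul.MUL i4/i5 2-wide
#4 head=6: and.ALU i6 WAW r4
#5 head=7: sll.ALU i7 tail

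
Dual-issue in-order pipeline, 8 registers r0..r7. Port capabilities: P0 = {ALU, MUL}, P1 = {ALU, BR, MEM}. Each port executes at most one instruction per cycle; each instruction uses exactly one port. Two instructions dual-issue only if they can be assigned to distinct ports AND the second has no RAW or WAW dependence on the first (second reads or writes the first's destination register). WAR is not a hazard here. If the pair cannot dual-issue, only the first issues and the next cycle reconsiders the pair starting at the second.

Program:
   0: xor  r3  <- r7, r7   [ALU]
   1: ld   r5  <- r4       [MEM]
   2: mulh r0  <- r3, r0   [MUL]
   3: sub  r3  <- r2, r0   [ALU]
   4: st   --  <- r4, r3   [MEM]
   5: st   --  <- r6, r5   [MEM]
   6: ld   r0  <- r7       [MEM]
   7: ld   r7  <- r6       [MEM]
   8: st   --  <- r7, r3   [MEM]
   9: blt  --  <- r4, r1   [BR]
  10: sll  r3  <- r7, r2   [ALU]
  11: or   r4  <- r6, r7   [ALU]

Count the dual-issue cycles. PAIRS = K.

[0] i0/i1  xor;ld  -- 2-wide
[1] i2  mulh  -- RAW r0
[2] i3  sub  -- RAW r3
[3] i4  st  -- no-port MEM/MEM
[4] i5  st  -- no-port MEM/MEM
[5] i6  ld  -- no-port MEM/MEM
[6] i7  ld  -- no-port MEM/MEM
[7] i8  st  -- no-port MEM/BR
[8] i9/i10  blt;sll  -- 2-wide
[9] i11  or  -- tail

PAIRS = 2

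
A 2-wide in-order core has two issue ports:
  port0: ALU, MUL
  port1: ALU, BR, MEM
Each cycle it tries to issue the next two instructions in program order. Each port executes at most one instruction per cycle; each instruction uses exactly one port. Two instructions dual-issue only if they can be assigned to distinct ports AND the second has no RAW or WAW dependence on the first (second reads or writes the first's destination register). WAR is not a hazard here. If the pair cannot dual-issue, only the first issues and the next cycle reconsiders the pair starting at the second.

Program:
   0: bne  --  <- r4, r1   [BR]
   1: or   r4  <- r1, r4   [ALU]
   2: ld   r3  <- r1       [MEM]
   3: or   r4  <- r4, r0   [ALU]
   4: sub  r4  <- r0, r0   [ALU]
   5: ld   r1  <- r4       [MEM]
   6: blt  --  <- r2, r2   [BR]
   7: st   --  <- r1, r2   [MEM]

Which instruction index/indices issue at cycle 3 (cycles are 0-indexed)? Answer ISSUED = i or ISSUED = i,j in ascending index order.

t=0 i0/i1:bne or ; dual
t=1 i2/i3:ld or ; dual
t=2 i4:sub ; RAW r4
t=3 i5:ld ; no-port MEM/BR
t=4 i6:blt ; no-port BR/MEM
t=5 i7:st ; tail

ISSUED = 5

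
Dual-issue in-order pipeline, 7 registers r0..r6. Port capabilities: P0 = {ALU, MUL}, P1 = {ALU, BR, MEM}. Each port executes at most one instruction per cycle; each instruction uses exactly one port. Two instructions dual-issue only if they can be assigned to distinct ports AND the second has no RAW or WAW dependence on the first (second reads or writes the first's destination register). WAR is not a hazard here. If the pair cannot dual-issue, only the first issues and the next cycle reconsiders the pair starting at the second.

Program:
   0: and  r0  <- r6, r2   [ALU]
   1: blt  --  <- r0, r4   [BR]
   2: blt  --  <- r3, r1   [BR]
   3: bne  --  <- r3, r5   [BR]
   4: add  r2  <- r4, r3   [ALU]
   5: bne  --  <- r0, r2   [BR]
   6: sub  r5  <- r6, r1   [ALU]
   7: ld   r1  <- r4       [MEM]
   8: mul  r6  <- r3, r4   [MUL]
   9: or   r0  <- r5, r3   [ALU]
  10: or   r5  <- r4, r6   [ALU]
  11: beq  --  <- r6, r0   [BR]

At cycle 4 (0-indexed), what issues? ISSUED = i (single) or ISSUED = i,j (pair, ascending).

  cy0 -> i0 (and) RAW r0
  cy1 -> i1 (blt) no-port BR/BR
  cy2 -> i2 (blt) no-port BR/BR
  cy3 -> i3,i4 (bne;add) 2-wide
  cy4 -> i5,i6 (bne;sub) 2-wide
  cy5 -> i7,i8 (ld;mul) 2-wide
  cy6 -> i9,i10 (or;or) 2-wide
  cy7 -> i11 (beq) tail

ISSUED = 5,6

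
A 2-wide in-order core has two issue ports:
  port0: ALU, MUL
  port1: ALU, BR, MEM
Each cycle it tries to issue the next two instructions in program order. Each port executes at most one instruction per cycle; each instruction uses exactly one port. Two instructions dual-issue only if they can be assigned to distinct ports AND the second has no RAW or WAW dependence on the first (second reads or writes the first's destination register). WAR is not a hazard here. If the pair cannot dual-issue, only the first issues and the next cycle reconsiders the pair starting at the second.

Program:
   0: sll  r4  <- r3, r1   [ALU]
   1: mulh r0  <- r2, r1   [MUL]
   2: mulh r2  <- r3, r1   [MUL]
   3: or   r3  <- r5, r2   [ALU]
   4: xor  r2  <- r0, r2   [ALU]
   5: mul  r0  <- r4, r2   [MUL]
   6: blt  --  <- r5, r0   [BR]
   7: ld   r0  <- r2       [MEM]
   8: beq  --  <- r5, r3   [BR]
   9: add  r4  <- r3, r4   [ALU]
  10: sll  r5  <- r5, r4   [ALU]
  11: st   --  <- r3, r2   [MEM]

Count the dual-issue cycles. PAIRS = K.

PAIRS = 4

[0] i0+i1  sll.ALU/mulh.MUL  -- 2-wide
[1] i2  mulh.MUL  -- RAW r2
[2] i3+i4  or.ALU/xor.ALU  -- 2-wide
[3] i5  mul.MUL  -- RAW r0
[4] i6  blt.BR  -- no-port BR/MEM
[5] i7  ld.MEM  -- no-port MEM/BR
[6] i8+i9  beq.BR/add.ALU  -- 2-wide
[7] i10+i11  sll.ALU/st.MEM  -- 2-wide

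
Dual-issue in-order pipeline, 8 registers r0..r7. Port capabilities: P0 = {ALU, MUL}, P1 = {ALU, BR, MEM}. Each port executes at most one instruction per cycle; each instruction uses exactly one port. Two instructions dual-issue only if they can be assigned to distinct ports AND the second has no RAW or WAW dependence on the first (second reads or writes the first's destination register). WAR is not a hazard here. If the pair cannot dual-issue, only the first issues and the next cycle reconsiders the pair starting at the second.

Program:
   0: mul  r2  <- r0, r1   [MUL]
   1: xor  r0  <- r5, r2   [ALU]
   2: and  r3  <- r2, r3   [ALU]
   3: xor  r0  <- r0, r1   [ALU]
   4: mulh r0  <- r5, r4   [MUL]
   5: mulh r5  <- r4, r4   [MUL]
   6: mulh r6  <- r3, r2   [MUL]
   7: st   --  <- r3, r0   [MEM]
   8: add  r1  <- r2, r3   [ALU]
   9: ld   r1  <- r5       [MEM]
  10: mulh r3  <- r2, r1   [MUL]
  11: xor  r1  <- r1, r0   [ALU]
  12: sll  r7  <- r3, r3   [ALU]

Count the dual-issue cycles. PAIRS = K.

PAIRS = 3

[0] i0  mul.MUL  -- RAW r2
[1] i1/i2  xor.ALU and.ALU  -- dual
[2] i3  xor.ALU  -- WAW r0
[3] i4  mulh.MUL  -- no-port MUL/MUL
[4] i5  mulh.MUL  -- no-port MUL/MUL
[5] i6/i7  mulh.MUL st.MEM  -- dual
[6] i8  add.ALU  -- WAW r1
[7] i9  ld.MEM  -- RAW r1
[8] i10/i11  mulh.MUL xor.ALU  -- dual
[9] i12  sll.ALU  -- tail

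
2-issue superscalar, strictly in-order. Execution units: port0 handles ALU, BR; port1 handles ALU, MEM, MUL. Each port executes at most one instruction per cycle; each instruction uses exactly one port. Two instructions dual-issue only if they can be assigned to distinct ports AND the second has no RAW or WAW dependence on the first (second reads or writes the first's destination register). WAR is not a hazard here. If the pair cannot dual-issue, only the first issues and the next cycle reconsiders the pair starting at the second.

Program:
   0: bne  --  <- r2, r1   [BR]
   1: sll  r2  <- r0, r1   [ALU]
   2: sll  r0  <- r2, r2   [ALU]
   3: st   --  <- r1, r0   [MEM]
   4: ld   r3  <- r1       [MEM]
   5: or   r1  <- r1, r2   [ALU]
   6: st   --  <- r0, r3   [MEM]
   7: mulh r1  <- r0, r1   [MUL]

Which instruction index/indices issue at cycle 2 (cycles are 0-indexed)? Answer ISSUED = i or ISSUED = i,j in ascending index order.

#0 head=0: bne/sll i0+i1 2-wide
#1 head=2: sll i2 RAW r0
#2 head=3: st i3 no-port MEM/MEM
#3 head=4: ld/or i4+i5 2-wide
#4 head=6: st i6 no-port MEM/MUL
#5 head=7: mulh i7 tail

ISSUED = 3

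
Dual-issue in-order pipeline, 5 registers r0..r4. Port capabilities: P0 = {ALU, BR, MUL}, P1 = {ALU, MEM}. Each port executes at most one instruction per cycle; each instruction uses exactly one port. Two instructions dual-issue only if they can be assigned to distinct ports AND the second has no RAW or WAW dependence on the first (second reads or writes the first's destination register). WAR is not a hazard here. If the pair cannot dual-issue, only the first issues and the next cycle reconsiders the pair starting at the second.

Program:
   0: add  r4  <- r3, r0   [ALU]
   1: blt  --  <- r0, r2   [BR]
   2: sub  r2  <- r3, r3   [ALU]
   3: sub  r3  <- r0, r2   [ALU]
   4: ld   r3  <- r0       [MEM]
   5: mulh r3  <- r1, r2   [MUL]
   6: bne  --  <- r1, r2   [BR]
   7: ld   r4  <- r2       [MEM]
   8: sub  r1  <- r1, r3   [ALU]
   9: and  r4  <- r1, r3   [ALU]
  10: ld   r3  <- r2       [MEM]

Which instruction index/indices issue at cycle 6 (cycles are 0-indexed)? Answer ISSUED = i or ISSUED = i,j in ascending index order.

ISSUED = 8

#0 head=0: add;blt i0+i1 pair
#1 head=2: sub i2 RAW r2
#2 head=3: sub i3 WAW r3
#3 head=4: ld i4 WAW r3
#4 head=5: mulh i5 no-port MUL/BR
#5 head=6: bne;ld i6+i7 pair
#6 head=8: sub i8 RAW r1
#7 head=9: and;ld i9+i10 pair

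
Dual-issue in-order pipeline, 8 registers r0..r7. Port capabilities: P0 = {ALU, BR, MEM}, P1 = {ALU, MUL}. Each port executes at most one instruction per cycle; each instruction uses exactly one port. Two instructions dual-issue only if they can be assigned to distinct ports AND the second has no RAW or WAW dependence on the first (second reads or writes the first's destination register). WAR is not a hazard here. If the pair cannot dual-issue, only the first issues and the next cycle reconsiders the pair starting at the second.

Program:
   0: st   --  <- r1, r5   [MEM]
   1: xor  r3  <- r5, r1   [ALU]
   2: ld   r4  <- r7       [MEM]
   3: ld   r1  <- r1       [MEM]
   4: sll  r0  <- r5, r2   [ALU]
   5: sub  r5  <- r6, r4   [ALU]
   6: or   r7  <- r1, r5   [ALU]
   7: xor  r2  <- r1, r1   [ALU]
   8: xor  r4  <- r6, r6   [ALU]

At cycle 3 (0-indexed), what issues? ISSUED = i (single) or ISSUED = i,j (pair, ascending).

ISSUED = 5

#0 head=0: st;xor i0+i1 dual
#1 head=2: ld i2 no-port MEM/MEM
#2 head=3: ld;sll i3+i4 dual
#3 head=5: sub i5 RAW r5
#4 head=6: or;xor i6+i7 dual
#5 head=8: xor i8 tail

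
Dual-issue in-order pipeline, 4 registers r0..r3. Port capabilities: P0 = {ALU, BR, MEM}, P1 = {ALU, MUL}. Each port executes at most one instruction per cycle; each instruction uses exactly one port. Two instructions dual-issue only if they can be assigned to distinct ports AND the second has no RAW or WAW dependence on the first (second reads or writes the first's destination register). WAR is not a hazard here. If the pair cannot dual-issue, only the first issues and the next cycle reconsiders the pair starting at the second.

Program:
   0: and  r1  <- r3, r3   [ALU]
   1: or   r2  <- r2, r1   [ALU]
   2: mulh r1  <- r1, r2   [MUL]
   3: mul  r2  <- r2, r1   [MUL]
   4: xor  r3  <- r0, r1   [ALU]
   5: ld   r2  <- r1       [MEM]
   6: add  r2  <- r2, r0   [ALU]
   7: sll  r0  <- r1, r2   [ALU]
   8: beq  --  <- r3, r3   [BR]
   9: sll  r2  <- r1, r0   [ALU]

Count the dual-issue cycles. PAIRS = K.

0. and.ALU @i0  | RAW r1
1. or.ALU @i1  | RAW r2
2. mulh.MUL @i2  | no-port MUL/MUL
3. mul.MUL/xor.ALU @i3,i4  | pair
4. ld.MEM @i5  | RAW+WAW r2
5. add.ALU @i6  | RAW r2
6. sll.ALU/beq.BR @i7,i8  | pair
7. sll.ALU @i9  | tail

PAIRS = 2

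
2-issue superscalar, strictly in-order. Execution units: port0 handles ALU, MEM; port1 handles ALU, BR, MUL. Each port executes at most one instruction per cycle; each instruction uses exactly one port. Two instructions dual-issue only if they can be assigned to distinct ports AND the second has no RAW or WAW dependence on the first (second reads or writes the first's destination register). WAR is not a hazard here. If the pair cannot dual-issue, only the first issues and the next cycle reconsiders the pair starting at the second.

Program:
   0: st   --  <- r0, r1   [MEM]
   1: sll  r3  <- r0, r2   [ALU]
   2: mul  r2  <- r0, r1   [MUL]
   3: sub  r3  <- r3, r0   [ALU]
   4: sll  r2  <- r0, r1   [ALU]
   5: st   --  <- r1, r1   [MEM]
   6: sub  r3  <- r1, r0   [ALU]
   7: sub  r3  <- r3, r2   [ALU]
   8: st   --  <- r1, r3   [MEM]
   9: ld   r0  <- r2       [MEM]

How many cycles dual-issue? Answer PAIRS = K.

PAIRS = 3

  cy0 -> i0&i1 (st.MEM/sll.ALU) 2-wide
  cy1 -> i2&i3 (mul.MUL/sub.ALU) 2-wide
  cy2 -> i4&i5 (sll.ALU/st.MEM) 2-wide
  cy3 -> i6 (sub.ALU) RAW+WAW r3
  cy4 -> i7 (sub.ALU) RAW r3
  cy5 -> i8 (st.MEM) no-port MEM/MEM
  cy6 -> i9 (ld.MEM) tail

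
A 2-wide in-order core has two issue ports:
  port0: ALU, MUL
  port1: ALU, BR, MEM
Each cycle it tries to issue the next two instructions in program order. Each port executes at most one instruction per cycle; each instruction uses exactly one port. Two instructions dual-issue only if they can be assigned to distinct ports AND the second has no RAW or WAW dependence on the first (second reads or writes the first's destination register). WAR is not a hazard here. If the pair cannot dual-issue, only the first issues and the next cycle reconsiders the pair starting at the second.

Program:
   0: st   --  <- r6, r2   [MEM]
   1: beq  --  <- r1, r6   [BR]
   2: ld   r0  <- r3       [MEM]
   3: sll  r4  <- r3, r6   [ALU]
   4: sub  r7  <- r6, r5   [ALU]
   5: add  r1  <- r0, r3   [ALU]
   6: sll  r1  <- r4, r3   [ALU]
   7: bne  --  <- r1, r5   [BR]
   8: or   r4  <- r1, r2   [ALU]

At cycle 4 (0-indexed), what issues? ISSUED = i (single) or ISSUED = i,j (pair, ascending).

ISSUED = 6

c0: i0 st.MEM  no-port MEM/BR
c1: i1 beq.BR  no-port BR/MEM
c2: i2+i3 ld.MEM+sll.ALU  2-wide
c3: i4+i5 sub.ALU+add.ALU  2-wide
c4: i6 sll.ALU  RAW r1
c5: i7+i8 bne.BR+or.ALU  2-wide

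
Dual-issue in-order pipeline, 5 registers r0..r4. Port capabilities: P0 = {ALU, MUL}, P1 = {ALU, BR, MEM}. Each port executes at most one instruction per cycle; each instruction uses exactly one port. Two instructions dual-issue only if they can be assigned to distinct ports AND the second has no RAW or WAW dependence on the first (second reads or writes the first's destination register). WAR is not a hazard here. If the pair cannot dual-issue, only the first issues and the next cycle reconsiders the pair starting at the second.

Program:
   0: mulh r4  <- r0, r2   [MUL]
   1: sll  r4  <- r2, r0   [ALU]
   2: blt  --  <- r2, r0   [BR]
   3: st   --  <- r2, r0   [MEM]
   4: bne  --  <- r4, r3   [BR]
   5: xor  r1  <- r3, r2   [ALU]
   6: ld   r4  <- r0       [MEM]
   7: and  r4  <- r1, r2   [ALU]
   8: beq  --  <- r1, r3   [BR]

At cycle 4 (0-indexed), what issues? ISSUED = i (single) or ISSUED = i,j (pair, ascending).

ISSUED = 6

[0] i0  mulh  -- WAW r4
[1] i1/i2  sll;blt  -- pair
[2] i3  st  -- no-port MEM/BR
[3] i4/i5  bne;xor  -- pair
[4] i6  ld  -- WAW r4
[5] i7/i8  and;beq  -- pair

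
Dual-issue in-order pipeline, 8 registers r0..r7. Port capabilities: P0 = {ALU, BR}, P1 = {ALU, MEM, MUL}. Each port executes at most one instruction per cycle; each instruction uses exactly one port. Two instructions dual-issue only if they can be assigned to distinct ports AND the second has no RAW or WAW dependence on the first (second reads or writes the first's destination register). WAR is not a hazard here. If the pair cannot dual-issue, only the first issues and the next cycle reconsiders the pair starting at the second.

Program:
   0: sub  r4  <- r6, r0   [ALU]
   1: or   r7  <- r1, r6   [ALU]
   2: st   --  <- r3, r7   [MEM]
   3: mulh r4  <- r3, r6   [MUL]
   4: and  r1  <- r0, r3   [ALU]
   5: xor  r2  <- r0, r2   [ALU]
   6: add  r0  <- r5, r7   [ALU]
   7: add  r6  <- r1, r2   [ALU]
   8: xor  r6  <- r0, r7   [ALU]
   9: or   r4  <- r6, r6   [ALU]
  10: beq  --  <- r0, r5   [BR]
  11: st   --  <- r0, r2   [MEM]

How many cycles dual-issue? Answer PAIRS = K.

PAIRS = 4

0. sub/or @i0&i1  | pair
1. st @i2  | no-port MEM/MUL
2. mulh/and @i3&i4  | pair
3. xor/add @i5&i6  | pair
4. add @i7  | WAW r6
5. xor @i8  | RAW r6
6. or/beq @i9&i10  | pair
7. st @i11  | tail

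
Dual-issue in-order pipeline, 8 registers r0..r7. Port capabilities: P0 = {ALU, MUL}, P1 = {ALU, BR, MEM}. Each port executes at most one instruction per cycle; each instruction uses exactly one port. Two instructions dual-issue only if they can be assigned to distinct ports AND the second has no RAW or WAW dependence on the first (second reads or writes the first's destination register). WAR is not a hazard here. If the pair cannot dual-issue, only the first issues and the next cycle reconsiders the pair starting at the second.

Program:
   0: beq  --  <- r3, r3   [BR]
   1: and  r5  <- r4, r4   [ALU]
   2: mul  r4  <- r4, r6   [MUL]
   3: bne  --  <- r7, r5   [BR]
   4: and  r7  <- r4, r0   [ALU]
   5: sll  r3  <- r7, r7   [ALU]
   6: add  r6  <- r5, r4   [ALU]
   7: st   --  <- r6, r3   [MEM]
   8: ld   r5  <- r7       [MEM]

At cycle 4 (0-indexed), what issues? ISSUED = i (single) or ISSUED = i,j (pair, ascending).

ISSUED = 7

0. beq/and @i0/i1  | 2-wide
1. mul/bne @i2/i3  | 2-wide
2. and @i4  | RAW r7
3. sll/add @i5/i6  | 2-wide
4. st @i7  | no-port MEM/MEM
5. ld @i8  | tail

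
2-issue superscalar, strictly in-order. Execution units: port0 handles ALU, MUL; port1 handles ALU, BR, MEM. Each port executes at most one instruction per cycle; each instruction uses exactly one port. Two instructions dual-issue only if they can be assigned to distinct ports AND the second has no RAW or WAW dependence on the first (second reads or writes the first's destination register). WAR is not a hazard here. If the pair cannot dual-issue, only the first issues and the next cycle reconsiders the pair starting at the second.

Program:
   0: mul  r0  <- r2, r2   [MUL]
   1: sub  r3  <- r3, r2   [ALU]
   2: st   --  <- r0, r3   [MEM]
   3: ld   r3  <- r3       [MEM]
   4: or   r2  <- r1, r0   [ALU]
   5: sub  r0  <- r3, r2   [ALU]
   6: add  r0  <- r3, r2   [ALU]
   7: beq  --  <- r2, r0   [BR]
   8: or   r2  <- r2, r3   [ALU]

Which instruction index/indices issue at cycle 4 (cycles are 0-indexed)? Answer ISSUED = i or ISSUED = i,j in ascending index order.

#0 head=0: mul/sub i0/i1 dual
#1 head=2: st i2 no-port MEM/MEM
#2 head=3: ld/or i3/i4 dual
#3 head=5: sub i5 WAW r0
#4 head=6: add i6 RAW r0
#5 head=7: beq/or i7/i8 dual

ISSUED = 6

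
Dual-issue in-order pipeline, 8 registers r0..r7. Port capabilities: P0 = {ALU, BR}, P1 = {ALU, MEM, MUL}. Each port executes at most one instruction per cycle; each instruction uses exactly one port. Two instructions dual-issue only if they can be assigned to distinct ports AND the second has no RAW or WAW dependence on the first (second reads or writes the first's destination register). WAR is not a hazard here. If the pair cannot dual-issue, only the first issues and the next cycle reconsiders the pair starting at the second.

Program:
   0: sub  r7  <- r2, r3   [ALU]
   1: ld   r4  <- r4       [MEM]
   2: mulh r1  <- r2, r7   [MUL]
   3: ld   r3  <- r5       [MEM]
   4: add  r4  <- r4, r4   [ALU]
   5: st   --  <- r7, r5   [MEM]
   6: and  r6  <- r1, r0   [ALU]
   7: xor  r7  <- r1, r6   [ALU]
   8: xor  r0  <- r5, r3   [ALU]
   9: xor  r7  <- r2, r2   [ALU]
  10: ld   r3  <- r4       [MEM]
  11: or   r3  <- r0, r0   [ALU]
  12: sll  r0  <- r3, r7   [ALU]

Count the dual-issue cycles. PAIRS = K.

c0: i0&i1 sub;ld  2-wide
c1: i2 mulh  no-port MUL/MEM
c2: i3&i4 ld;add  2-wide
c3: i5&i6 st;and  2-wide
c4: i7&i8 xor;xor  2-wide
c5: i9&i10 xor;ld  2-wide
c6: i11 or  RAW r3
c7: i12 sll  tail

PAIRS = 5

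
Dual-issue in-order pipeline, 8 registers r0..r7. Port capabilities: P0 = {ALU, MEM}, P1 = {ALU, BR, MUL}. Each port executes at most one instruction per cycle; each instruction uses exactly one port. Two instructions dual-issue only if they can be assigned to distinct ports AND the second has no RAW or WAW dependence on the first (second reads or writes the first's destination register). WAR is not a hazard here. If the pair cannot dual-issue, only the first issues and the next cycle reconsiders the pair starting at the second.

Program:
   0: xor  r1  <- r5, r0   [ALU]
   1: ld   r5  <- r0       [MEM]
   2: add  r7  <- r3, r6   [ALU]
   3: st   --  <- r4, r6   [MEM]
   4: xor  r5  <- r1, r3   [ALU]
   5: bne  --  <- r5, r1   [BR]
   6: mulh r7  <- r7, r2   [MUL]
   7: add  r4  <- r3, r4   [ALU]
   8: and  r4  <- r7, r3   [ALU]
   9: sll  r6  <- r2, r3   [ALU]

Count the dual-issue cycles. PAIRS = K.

PAIRS = 4

t=0 i0,i1:xor/ld ; pair
t=1 i2,i3:add/st ; pair
t=2 i4:xor ; RAW r5
t=3 i5:bne ; no-port BR/MUL
t=4 i6,i7:mulh/add ; pair
t=5 i8,i9:and/sll ; pair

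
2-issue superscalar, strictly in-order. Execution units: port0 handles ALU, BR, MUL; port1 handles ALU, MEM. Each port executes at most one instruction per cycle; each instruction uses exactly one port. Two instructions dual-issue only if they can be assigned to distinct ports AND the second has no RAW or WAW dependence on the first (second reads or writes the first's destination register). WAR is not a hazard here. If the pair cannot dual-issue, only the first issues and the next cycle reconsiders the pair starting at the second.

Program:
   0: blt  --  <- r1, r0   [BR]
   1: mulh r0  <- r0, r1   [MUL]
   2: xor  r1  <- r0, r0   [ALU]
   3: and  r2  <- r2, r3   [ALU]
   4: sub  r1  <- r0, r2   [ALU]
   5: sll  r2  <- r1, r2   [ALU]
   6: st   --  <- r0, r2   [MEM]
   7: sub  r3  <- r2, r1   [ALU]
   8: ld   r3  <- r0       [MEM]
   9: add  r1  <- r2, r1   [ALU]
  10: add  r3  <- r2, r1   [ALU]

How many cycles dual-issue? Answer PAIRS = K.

c0: i0 blt  no-port BR/MUL
c1: i1 mulh  RAW r0
c2: i2&i3 xor;and  2-wide
c3: i4 sub  RAW r1
c4: i5 sll  RAW r2
c5: i6&i7 st;sub  2-wide
c6: i8&i9 ld;add  2-wide
c7: i10 add  tail

PAIRS = 3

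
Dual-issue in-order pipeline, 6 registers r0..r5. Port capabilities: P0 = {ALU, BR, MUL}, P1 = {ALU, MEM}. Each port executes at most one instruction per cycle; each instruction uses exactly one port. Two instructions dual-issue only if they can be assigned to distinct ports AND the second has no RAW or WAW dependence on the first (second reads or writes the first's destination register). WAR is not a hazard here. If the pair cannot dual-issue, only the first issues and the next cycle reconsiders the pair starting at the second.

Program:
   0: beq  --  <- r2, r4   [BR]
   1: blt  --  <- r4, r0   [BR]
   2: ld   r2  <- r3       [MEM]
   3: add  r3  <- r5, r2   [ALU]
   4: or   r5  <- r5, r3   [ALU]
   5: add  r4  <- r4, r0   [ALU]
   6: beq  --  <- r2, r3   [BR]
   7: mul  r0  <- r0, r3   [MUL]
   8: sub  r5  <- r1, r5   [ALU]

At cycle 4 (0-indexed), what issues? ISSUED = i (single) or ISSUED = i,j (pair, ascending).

ISSUED = 6

[0] i0  beq.BR  -- no-port BR/BR
[1] i1/i2  blt.BR/ld.MEM  -- dual
[2] i3  add.ALU  -- RAW r3
[3] i4/i5  or.ALU/add.ALU  -- dual
[4] i6  beq.BR  -- no-port BR/MUL
[5] i7/i8  mul.MUL/sub.ALU  -- dual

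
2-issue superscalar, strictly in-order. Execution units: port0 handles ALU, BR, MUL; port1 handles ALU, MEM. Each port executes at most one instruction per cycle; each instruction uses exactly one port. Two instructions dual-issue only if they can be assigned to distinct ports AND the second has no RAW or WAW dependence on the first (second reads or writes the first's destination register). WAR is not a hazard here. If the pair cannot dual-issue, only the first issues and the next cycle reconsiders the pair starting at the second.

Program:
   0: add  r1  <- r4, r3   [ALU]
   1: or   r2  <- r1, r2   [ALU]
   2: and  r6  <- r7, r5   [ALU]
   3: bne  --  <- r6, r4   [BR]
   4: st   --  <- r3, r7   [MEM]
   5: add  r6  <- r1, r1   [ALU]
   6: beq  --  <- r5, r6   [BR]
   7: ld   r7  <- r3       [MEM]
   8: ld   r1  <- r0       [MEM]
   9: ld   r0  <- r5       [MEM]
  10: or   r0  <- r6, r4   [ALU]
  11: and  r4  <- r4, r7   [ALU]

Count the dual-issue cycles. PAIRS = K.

PAIRS = 4

[0] i0  add.ALU  -- RAW r1
[1] i1&i2  or.ALU and.ALU  -- pair
[2] i3&i4  bne.BR st.MEM  -- pair
[3] i5  add.ALU  -- RAW r6
[4] i6&i7  beq.BR ld.MEM  -- pair
[5] i8  ld.MEM  -- no-port MEM/MEM
[6] i9  ld.MEM  -- WAW r0
[7] i10&i11  or.ALU and.ALU  -- pair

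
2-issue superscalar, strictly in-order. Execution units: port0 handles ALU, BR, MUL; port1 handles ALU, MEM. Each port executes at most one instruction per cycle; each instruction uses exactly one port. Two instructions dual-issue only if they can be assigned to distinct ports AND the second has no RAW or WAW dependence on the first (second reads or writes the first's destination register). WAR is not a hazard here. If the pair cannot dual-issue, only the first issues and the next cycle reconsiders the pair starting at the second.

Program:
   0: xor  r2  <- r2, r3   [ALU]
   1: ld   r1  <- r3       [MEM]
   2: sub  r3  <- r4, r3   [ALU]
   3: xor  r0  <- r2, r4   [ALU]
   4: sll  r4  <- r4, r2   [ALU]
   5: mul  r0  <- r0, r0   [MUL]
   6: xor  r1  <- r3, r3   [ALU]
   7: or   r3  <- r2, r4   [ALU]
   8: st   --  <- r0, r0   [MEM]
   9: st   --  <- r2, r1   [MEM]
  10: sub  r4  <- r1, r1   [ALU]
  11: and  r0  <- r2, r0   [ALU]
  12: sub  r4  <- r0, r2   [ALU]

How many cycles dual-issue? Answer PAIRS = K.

PAIRS = 5

[0] i0+i1  xor/ld  -- dual
[1] i2+i3  sub/xor  -- dual
[2] i4+i5  sll/mul  -- dual
[3] i6+i7  xor/or  -- dual
[4] i8  st  -- no-port MEM/MEM
[5] i9+i10  st/sub  -- dual
[6] i11  and  -- RAW r0
[7] i12  sub  -- tail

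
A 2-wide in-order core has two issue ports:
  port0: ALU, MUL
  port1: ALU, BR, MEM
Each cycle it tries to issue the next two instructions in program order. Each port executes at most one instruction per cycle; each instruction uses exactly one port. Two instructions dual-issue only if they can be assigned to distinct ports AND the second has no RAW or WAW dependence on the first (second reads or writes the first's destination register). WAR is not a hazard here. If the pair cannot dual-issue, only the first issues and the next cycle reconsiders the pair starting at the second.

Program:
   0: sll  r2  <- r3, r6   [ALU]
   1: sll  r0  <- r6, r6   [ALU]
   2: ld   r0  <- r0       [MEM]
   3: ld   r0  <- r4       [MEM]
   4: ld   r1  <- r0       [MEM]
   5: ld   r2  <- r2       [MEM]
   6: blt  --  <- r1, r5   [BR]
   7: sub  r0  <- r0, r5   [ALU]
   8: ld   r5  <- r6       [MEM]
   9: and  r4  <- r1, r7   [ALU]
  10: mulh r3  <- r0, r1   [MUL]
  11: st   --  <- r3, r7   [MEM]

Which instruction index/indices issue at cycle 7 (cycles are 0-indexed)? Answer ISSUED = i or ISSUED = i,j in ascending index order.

ISSUED = 10

0. sll/sll @i0/i1  | dual
1. ld @i2  | no-port MEM/MEM
2. ld @i3  | no-port MEM/MEM
3. ld @i4  | no-port MEM/MEM
4. ld @i5  | no-port MEM/BR
5. blt/sub @i6/i7  | dual
6. ld/and @i8/i9  | dual
7. mulh @i10  | RAW r3
8. st @i11  | tail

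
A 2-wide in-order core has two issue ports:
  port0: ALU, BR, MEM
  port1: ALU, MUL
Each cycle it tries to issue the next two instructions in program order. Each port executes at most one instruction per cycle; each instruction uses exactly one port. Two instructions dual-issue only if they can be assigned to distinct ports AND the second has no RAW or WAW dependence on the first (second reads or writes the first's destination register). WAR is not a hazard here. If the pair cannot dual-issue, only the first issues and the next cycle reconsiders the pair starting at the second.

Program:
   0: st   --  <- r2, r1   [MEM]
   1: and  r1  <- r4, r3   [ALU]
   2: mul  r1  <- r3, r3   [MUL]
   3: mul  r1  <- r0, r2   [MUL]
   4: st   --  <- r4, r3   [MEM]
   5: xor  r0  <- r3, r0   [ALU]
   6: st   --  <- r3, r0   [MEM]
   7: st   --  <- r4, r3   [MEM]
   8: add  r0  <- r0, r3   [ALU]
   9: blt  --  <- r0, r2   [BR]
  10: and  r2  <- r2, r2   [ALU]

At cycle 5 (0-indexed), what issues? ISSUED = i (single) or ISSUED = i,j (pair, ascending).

c0: i0&i1 st.MEM and.ALU  pair
c1: i2 mul.MUL  no-port MUL/MUL
c2: i3&i4 mul.MUL st.MEM  pair
c3: i5 xor.ALU  RAW r0
c4: i6 st.MEM  no-port MEM/MEM
c5: i7&i8 st.MEM add.ALU  pair
c6: i9&i10 blt.BR and.ALU  pair

ISSUED = 7,8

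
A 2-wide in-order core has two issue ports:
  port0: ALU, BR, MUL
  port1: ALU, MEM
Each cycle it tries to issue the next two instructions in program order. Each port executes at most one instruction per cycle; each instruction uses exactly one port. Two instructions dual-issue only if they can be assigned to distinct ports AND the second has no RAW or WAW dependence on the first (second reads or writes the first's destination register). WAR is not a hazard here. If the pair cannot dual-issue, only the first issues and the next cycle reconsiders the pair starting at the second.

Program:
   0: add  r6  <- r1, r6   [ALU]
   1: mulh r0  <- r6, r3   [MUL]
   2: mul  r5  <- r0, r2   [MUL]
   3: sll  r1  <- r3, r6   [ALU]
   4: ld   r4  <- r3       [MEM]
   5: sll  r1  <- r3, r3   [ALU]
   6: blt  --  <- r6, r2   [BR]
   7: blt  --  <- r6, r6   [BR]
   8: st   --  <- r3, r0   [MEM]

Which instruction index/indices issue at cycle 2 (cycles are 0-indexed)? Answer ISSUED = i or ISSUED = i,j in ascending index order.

ISSUED = 2,3

t=0 i0:add ; RAW r6
t=1 i1:mulh ; no-port MUL/MUL
t=2 i2&i3:mul;sll ; 2-wide
t=3 i4&i5:ld;sll ; 2-wide
t=4 i6:blt ; no-port BR/BR
t=5 i7&i8:blt;st ; 2-wide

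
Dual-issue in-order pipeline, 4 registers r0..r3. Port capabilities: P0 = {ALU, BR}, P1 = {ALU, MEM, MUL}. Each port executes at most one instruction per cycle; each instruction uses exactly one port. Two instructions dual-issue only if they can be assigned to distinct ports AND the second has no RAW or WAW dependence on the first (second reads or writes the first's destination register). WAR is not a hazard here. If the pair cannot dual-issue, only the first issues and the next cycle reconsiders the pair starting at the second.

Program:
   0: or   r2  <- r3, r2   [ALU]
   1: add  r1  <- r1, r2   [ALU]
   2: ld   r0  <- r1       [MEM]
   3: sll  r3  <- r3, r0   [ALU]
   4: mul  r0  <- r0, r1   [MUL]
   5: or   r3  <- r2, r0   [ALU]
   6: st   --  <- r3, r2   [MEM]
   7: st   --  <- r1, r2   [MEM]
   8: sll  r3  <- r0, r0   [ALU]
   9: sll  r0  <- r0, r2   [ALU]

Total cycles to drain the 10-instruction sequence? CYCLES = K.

CYCLES = 8

c0: i0 or  RAW r2
c1: i1 add  RAW r1
c2: i2 ld  RAW r0
c3: i3,i4 sll/mul  pair
c4: i5 or  RAW r3
c5: i6 st  no-port MEM/MEM
c6: i7,i8 st/sll  pair
c7: i9 sll  tail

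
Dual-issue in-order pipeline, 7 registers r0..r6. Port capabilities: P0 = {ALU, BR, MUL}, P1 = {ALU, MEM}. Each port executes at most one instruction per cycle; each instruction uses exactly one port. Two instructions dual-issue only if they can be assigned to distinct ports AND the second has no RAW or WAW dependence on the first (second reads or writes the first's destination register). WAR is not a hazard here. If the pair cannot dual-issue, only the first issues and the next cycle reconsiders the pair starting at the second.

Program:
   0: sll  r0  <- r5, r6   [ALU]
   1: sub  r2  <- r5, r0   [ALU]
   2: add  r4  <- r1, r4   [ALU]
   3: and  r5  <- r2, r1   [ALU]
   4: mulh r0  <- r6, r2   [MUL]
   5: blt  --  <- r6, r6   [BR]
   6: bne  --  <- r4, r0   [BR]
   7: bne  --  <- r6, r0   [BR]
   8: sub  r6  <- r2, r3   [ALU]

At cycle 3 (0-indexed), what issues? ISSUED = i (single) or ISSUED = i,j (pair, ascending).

ISSUED = 5

[0] i0  sll  -- RAW r0
[1] i1/i2  sub add  -- pair
[2] i3/i4  and mulh  -- pair
[3] i5  blt  -- no-port BR/BR
[4] i6  bne  -- no-port BR/BR
[5] i7/i8  bne sub  -- pair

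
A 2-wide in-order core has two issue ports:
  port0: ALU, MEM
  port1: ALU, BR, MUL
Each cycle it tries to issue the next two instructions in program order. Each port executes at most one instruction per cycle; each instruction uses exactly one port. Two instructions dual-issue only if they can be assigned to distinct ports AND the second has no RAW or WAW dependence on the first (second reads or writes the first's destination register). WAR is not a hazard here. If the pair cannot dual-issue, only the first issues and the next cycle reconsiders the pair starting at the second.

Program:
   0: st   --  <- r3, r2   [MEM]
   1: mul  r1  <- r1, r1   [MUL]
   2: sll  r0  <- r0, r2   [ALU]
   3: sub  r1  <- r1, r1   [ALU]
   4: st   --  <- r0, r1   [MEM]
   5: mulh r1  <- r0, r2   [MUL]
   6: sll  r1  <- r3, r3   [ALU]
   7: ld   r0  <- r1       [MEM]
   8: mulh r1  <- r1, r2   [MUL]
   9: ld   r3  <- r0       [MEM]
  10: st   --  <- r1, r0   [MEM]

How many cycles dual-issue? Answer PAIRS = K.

PAIRS = 4

0. st;mul @i0+i1  | dual
1. sll;sub @i2+i3  | dual
2. st;mulh @i4+i5  | dual
3. sll @i6  | RAW r1
4. ld;mulh @i7+i8  | dual
5. ld @i9  | no-port MEM/MEM
6. st @i10  | tail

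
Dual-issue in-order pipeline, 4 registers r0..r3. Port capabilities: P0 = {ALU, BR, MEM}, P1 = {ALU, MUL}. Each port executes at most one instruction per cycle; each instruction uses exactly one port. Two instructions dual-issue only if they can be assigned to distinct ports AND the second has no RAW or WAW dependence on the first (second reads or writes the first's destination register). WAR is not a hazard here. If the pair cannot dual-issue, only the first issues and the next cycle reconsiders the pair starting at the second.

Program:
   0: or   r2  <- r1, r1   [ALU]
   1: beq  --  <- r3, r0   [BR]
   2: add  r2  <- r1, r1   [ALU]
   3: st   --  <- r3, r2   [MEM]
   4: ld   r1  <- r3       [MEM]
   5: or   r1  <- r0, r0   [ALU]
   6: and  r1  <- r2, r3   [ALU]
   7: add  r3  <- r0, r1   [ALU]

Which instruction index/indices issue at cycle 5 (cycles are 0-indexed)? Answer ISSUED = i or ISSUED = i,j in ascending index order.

ISSUED = 6

0. or.ALU beq.BR @i0,i1  | 2-wide
1. add.ALU @i2  | RAW r2
2. st.MEM @i3  | no-port MEM/MEM
3. ld.MEM @i4  | WAW r1
4. or.ALU @i5  | WAW r1
5. and.ALU @i6  | RAW r1
6. add.ALU @i7  | tail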